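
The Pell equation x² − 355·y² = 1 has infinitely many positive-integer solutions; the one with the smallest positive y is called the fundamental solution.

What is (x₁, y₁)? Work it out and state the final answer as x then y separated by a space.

954809 50676

d=355: √d = [18; 1,5,3,3,1,6,1,3,3,5,1,36] (ℓ=12, even), read p_11/q_11
a_0=18:  p_0=18·1+0=18,  q_0=18·0+1=1
…
a_4=3:  p_4=3·358+113=1187,  q_4=3·19+6=63
…
a_6=6:  p_6=6·1545+1187=10457,  q_6=6·82+63=555
a_7=1:  p_7=1·10457+1545=12002,  q_7=1·555+82=637
…
a_10=5:  p_10=5·151391+46463=803418,  q_10=5·8035+2466=42641
a_11=1:  p_11=1·803418+151391=954809,  q_11=1·42641+8035=50676
(x₁, y₁) = (954809, 50676);  954809² − 355·50676² = 1 ✓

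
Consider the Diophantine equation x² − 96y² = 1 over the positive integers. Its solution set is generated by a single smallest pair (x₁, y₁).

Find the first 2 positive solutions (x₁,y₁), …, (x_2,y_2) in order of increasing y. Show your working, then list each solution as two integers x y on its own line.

49 5
4801 490

√96 → a₀=9, period (1,3,1,18); ℓ=4 even so k=3
i=0: a=9 ⇒ p=9, q=1
…
i=2: a=3 ⇒ p=39, q=4
i=3: a=1 ⇒ p=49, q=5
(x₁, y₁) = (49, 5);  49² − 96·5² = 1 ✓
n=2: (49,5)∘(49,5) = (49·49+96·5·5, 49·5+5·49) = (4801,490)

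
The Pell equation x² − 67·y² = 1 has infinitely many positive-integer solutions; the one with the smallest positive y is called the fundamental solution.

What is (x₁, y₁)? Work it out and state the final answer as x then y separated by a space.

d=67: √d = [8; 5,2,1,1,7,1,1,2,5,16] (ℓ=10, even), read p_9/q_9
i=0: a=8 ⇒ p=8, q=1
…
i=3: a=1 ⇒ p=131, q=16
i=4: a=1 ⇒ p=221, q=27
i=5: a=7 ⇒ p=1678, q=205
…
i=8: a=2 ⇒ p=9053, q=1106
i=9: a=5 ⇒ p=48842, q=5967
(x₁, y₁) = (48842, 5967);  48842² − 67·5967² = 1 ✓

48842 5967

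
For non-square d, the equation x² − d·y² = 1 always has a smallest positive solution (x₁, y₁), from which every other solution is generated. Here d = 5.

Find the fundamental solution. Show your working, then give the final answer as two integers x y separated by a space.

9 4

√5 → a₀=2, period (4); ℓ=1 odd so k=1
a_0=2:  p_0=2·1+0=2,  q_0=2·0+1=1
a_1=4:  p_1=4·2+1=9,  q_1=4·1+0=4
fundamental: x₁=9, y₁=4  (since 81 − 5·16 = 1)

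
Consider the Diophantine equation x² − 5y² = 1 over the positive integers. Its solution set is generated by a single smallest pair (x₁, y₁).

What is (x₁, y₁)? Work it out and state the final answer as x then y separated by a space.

[2; 4] for √5; ℓ=1 ⇒ convergent index 1
k=0  a_k=2  p_k/q_k = 2/1
k=1  a_k=4  p_k/q_k = 9/4
fundamental: x₁=9, y₁=4  (since 81 − 5·16 = 1)

9 4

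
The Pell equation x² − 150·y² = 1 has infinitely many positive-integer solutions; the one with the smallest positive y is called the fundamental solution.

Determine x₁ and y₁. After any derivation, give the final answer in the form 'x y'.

[12; 4,24] for √150; ℓ=2 ⇒ convergent index 1
k=0  a_k=12  p_k/q_k = 12/1
k=1  a_k=4  p_k/q_k = 49/4
(x₁, y₁) = (49, 4);  49² − 150·4² = 1 ✓

49 4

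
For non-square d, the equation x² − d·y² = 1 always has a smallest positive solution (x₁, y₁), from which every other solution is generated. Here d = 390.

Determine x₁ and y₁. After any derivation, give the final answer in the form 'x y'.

[19; 1,2,1,38] for √390; ℓ=4 ⇒ convergent index 3
k=0  a_k=19  p_k/q_k = 19/1
k=1  a_k=1  p_k/q_k = 20/1
k=2  a_k=2  p_k/q_k = 59/3
k=3  a_k=1  p_k/q_k = 79/4
fundamental: x₁=79, y₁=4  (since 6241 − 390·16 = 1)

79 4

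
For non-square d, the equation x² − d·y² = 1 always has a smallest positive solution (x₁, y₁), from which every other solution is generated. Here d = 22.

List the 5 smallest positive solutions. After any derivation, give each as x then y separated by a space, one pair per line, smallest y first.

197 42
77617 16548
30580901 6519870
12048797377 2568812232
4747195585637 1012105499538

d=22: √d = [4; 1,2,4,2,1,8] (ℓ=6, even), read p_5/q_5
step 0: (4, 1)  from 4·(1,0) + (0,1)
…
step 2: (14, 3)  from 2·(5,1) + (4,1)
step 3: (61, 13)  from 4·(14,3) + (5,1)
step 4: (136, 29)  from 2·(61,13) + (14,3)
step 5: (197, 42)  from 1·(136,29) + (61,13)
(x₁, y₁) = (197, 42);  197² − 22·42² = 1 ✓
(x_2, y_2) = (197·197 + 22·42·42, 197·42 + 42·197) = (77617, 16548)
(x_3, y_3) = (197·77617 + 22·42·16548, 197·16548 + 42·77617) = (30580901, 6519870)
(x_4, y_4) = (197·30580901 + 22·42·6519870, 197·6519870 + 42·30580901) = (12048797377, 2568812232)
(x_5, y_5) = (197·12048797377 + 22·42·2568812232, 197·2568812232 + 42·12048797377) = (4747195585637, 1012105499538)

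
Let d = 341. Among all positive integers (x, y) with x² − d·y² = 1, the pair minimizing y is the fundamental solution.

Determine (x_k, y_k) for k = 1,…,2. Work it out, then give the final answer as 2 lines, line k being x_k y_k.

[18; 2,6,1,8,2,…,6,2,36] for √341; ℓ=14 ⇒ convergent index 13
a_0=18:  p_0=18·1+0=18,  q_0=18·0+1=1
a_1=2:  p_1=2·18+1=37,  q_1=2·1+0=2
a_2=6:  p_2=6·37+18=240,  q_2=6·2+1=13
a_3=1:  p_3=1·240+37=277,  q_3=1·13+2=15
a_4=8:  p_4=8·277+240=2456,  q_4=8·15+13=133
a_5=2:  p_5=2·2456+277=5189,  q_5=2·133+15=281
a_6=1:  p_6=1·5189+2456=7645,  q_6=1·281+133=414
a_7=2:  p_7=2·7645+5189=20479,  q_7=2·414+281=1109
…
a_9=2:  p_9=2·28124+20479=76727,  q_9=2·1523+1109=4155
a_10=8:  p_10=8·76727+28124=641940,  q_10=8·4155+1523=34763
a_11=1:  p_11=1·641940+76727=718667,  q_11=1·34763+4155=38918
a_12=6:  p_12=6·718667+641940=4953942,  q_12=6·38918+34763=268271
a_13=2:  p_13=2·4953942+718667=10626551,  q_13=2·268271+38918=575460
(x₁, y₁) = (10626551, 575460);  10626551² − 341·575460² = 1 ✓
(x_2, y_2) = (10626551·10626551 + 341·575460·575460, 10626551·575460 + 575460·10626551) = (225847172311201, 12230310076920)

10626551 575460
225847172311201 12230310076920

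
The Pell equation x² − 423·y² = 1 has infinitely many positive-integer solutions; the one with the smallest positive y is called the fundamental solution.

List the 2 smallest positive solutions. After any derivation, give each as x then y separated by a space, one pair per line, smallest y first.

d=423: √d = [20; 1,1,3,4,3,1,1,40] (ℓ=8, even), read p_7/q_7
k=0  a_k=20  p_k/q_k = 20/1
k=1  a_k=1  p_k/q_k = 21/1
…
k=4  a_k=4  p_k/q_k = 617/30
k=5  a_k=3  p_k/q_k = 1995/97
k=6  a_k=1  p_k/q_k = 2612/127
k=7  a_k=1  p_k/q_k = 4607/224
fundamental: x₁=4607, y₁=224  (since 21224449 − 423·50176 = 1)
(x_2, y_2) = (4607·4607 + 423·224·224, 4607·224 + 224·4607) = (42448897, 2063936)

4607 224
42448897 2063936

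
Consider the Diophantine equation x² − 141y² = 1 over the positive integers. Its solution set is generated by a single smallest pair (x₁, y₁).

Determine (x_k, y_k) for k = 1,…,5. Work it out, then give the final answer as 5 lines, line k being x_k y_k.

d=141: √d = [11; 1,6,1,22] (ℓ=4, even), read p_3/q_3
i=0: a=11 ⇒ p=11, q=1
i=1: a=1 ⇒ p=12, q=1
i=2: a=6 ⇒ p=83, q=7
i=3: a=1 ⇒ p=95, q=8
(x₁, y₁) = (95, 8);  95² − 141·8² = 1 ✓
(x_2, y_2) = (95·95 + 141·8·8, 95·8 + 8·95) = (18049, 1520)
(x_3, y_3) = (95·18049 + 141·8·1520, 95·1520 + 8·18049) = (3429215, 288792)
(x_4, y_4) = (95·3429215 + 141·8·288792, 95·288792 + 8·3429215) = (651532801, 54868960)
(x_5, y_5) = (95·651532801 + 141·8·54868960, 95·54868960 + 8·651532801) = (123787802975, 10424813608)

95 8
18049 1520
3429215 288792
651532801 54868960
123787802975 10424813608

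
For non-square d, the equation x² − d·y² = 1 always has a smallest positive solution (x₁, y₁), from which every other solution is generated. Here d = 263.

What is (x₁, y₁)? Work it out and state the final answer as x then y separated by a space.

√263 → a₀=16, period (4,1,1,1,1,15,1,1,1,1,4,32); ℓ=12 even so k=11
i=0: a=16 ⇒ p=16, q=1
i=1: a=4 ⇒ p=65, q=4
i=2: a=1 ⇒ p=81, q=5
i=3: a=1 ⇒ p=146, q=9
i=4: a=1 ⇒ p=227, q=14
i=5: a=1 ⇒ p=373, q=23
i=6: a=15 ⇒ p=5822, q=359
…
i=8: a=1 ⇒ p=12017, q=741
i=9: a=1 ⇒ p=18212, q=1123
i=10: a=1 ⇒ p=30229, q=1864
i=11: a=4 ⇒ p=139128, q=8579
(x₁, y₁) = (139128, 8579);  139128² − 263·8579² = 1 ✓

139128 8579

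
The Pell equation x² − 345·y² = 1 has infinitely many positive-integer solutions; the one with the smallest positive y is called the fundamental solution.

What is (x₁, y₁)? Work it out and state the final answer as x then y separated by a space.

6761 364

√345 → a₀=18, period (1,1,2,1,6,1,2,1,1,36); ℓ=10 even so k=9
k=0  a_k=18  p_k/q_k = 18/1
k=1  a_k=1  p_k/q_k = 19/1
…
k=5  a_k=6  p_k/q_k = 873/47
k=6  a_k=1  p_k/q_k = 1003/54
k=7  a_k=2  p_k/q_k = 2879/155
k=8  a_k=1  p_k/q_k = 3882/209
k=9  a_k=1  p_k/q_k = 6761/364
(x₁, y₁) = (6761, 364);  6761² − 345·364² = 1 ✓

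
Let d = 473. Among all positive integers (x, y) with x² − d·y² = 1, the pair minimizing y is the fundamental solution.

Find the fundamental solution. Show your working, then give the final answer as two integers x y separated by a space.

√473 → a₀=21, period (1,2,1,42); ℓ=4 even so k=3
a_0=21:  p_0=21·1+0=21,  q_0=21·0+1=1
a_1=1:  p_1=1·21+1=22,  q_1=1·1+0=1
a_2=2:  p_2=2·22+21=65,  q_2=2·1+1=3
a_3=1:  p_3=1·65+22=87,  q_3=1·3+1=4
fundamental: x₁=87, y₁=4  (since 7569 − 473·16 = 1)

87 4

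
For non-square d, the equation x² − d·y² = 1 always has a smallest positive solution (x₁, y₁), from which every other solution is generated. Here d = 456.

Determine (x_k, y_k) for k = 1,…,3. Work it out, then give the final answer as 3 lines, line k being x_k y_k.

[21; 2,1,4,1,2,42] for √456; ℓ=6 ⇒ convergent index 5
a_0=21:  p_0=21·1+0=21,  q_0=21·0+1=1
…
a_2=1:  p_2=1·43+21=64,  q_2=1·2+1=3
…
a_4=1:  p_4=1·299+64=363,  q_4=1·14+3=17
a_5=2:  p_5=2·363+299=1025,  q_5=2·17+14=48
fundamental: x₁=1025, y₁=48  (since 1050625 − 456·2304 = 1)
k=2:  x_2 = 1025·1025+456·48·48 = 2101249,  y_2 = 1025·48+48·1025 = 98400
k=3:  x_3 = 1025·2101249+456·48·98400 = 4307559425,  y_3 = 1025·98400+48·2101249 = 201719952

1025 48
2101249 98400
4307559425 201719952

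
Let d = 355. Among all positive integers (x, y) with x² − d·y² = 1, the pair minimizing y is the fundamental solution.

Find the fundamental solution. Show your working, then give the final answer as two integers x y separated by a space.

954809 50676

√355 = [18; 1,5,3,3,1,6,1,3,3,5,1,36, …], period ℓ=12 (even) → k=11
step 0: (18, 1)  from 18·(1,0) + (0,1)
step 1: (19, 1)  from 1·(18,1) + (1,0)
…
step 5: (1545, 82)  from 1·(1187,63) + (358,19)
step 6: (10457, 555)  from 6·(1545,82) + (1187,63)
step 7: (12002, 637)  from 1·(10457,555) + (1545,82)
…
step 9: (151391, 8035)  from 3·(46463,2466) + (12002,637)
step 10: (803418, 42641)  from 5·(151391,8035) + (46463,2466)
step 11: (954809, 50676)  from 1·(803418,42641) + (151391,8035)
fundamental: x₁=954809, y₁=50676  (since 911660226481 − 355·2568056976 = 1)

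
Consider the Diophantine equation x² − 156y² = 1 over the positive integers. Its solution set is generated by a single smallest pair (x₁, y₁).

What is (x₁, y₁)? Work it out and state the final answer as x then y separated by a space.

d=156: √d = [12; 2,24] (ℓ=2, even), read p_1/q_1
k=0  a_k=12  p_k/q_k = 12/1
k=1  a_k=2  p_k/q_k = 25/2
fundamental: x₁=25, y₁=2  (since 625 − 156·4 = 1)

25 2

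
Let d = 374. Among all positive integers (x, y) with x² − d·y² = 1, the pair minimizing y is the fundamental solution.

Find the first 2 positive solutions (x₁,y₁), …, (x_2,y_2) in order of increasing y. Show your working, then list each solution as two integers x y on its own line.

3365 174
22646449 1171020

[19; 2,1,18,1,2,38] for √374; ℓ=6 ⇒ convergent index 5
a_0=19:  p_0=19·1+0=19,  q_0=19·0+1=1
…
a_3=18:  p_3=18·58+39=1083,  q_3=18·3+2=56
a_4=1:  p_4=1·1083+58=1141,  q_4=1·56+3=59
a_5=2:  p_5=2·1141+1083=3365,  q_5=2·59+56=174
(x₁, y₁) = (3365, 174);  3365² − 374·174² = 1 ✓
k=2:  x_2 = 3365·3365+374·174·174 = 22646449,  y_2 = 3365·174+174·3365 = 1171020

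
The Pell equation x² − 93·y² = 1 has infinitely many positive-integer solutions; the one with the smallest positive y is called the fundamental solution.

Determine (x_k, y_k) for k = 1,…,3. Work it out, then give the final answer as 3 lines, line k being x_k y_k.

12151 1260
295293601 30620520
7176225079351 744139875780

√93 → a₀=9, period (1,1,1,4,6,4,1,1,1,18); ℓ=10 even so k=9
step 0: (9, 1)  from 9·(1,0) + (0,1)
step 1: (10, 1)  from 1·(9,1) + (1,0)
step 2: (19, 2)  from 1·(10,1) + (9,1)
step 3: (29, 3)  from 1·(19,2) + (10,1)
step 4: (135, 14)  from 4·(29,3) + (19,2)
…
step 6: (3491, 362)  from 4·(839,87) + (135,14)
step 7: (4330, 449)  from 1·(3491,362) + (839,87)
step 8: (7821, 811)  from 1·(4330,449) + (3491,362)
step 9: (12151, 1260)  from 1·(7821,811) + (4330,449)
→ (12151, 1260).  Check: 12151²=147646801, 93·1260²=147646800, difference 1.
(x_2, y_2) = (12151·12151 + 93·1260·1260, 12151·1260 + 1260·12151) = (295293601, 30620520)
(x_3, y_3) = (12151·295293601 + 93·1260·30620520, 12151·30620520 + 1260·295293601) = (7176225079351, 744139875780)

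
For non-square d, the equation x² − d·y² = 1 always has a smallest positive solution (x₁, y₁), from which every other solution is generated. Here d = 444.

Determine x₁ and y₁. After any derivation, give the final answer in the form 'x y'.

295 14

√444 = [21; 14,42, …], period ℓ=2 (even) → k=1
k=0  a_k=21  p_k/q_k = 21/1
k=1  a_k=14  p_k/q_k = 295/14
→ (295, 14).  Check: 295²=87025, 444·14²=87024, difference 1.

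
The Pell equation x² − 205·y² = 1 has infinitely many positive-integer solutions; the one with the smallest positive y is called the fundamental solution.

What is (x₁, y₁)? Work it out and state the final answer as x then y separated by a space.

[14; 3,6,1,4,1,6,3,28] for √205; ℓ=8 ⇒ convergent index 7
k=0  a_k=14  p_k/q_k = 14/1
k=1  a_k=3  p_k/q_k = 43/3
…
k=4  a_k=4  p_k/q_k = 1532/107
k=5  a_k=1  p_k/q_k = 1847/129
k=6  a_k=6  p_k/q_k = 12614/881
k=7  a_k=3  p_k/q_k = 39689/2772
→ (39689, 2772).  Check: 39689²=1575216721, 205·2772²=1575216720, difference 1.

39689 2772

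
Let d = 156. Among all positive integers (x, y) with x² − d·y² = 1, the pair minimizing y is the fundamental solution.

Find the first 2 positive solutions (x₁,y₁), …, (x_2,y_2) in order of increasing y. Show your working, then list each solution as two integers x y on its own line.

d=156: √d = [12; 2,24] (ℓ=2, even), read p_1/q_1
step 0: (12, 1)  from 12·(1,0) + (0,1)
step 1: (25, 2)  from 2·(12,1) + (1,0)
(x₁, y₁) = (25, 2);  25² − 156·2² = 1 ✓
n=2: (25,2)∘(25,2) = (25·25+156·2·2, 25·2+2·25) = (1249,100)

25 2
1249 100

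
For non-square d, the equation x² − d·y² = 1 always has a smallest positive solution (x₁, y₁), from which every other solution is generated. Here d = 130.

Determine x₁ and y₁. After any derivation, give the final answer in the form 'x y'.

6499 570

d=130: √d = [11; 2,2,22] (ℓ=3, odd), read p_5/q_5
a_0=11:  p_0=11·1+0=11,  q_0=11·0+1=1
a_1=2:  p_1=2·11+1=23,  q_1=2·1+0=2
a_2=2:  p_2=2·23+11=57,  q_2=2·2+1=5
a_3=22:  p_3=22·57+23=1277,  q_3=22·5+2=112
a_4=2:  p_4=2·1277+57=2611,  q_4=2·112+5=229
a_5=2:  p_5=2·2611+1277=6499,  q_5=2·229+112=570
(x₁, y₁) = (6499, 570);  6499² − 130·570² = 1 ✓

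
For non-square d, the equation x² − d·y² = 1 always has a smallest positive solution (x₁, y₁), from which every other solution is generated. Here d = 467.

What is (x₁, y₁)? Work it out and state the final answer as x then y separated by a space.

1625626 75225

d=467: √d = [21; 1,1,1,1,3,…,1,1,42] (ℓ=14, even), read p_13/q_13
step 0: (21, 1)  from 21·(1,0) + (0,1)
…
step 4: (108, 5)  from 1·(65,3) + (43,2)
…
step 7: (27164, 1257)  from 21·(1275,59) + (389,18)
step 8: (82767, 3830)  from 3·(27164,1257) + (1275,59)
…
step 10: (358232, 16577)  from 1·(275465,12747) + (82767,3830)
step 11: (633697, 29324)  from 1·(358232,16577) + (275465,12747)
step 12: (991929, 45901)  from 1·(633697,29324) + (358232,16577)
step 13: (1625626, 75225)  from 1·(991929,45901) + (633697,29324)
→ (1625626, 75225).  Check: 1625626²=2642659891876, 467·75225²=2642659891875, difference 1.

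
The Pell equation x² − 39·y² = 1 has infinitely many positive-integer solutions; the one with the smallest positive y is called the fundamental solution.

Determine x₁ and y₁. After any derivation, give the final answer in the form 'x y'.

[6; 4,12] for √39; ℓ=2 ⇒ convergent index 1
i=0: a=6 ⇒ p=6, q=1
i=1: a=4 ⇒ p=25, q=4
fundamental: x₁=25, y₁=4  (since 625 − 39·16 = 1)

25 4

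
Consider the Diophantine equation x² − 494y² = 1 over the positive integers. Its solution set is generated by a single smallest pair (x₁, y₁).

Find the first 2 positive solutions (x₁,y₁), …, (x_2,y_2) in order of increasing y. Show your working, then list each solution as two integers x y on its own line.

d=494: √d = [22; 4,2,2,1,2,1,2,2,4,44] (ℓ=10, even), read p_9/q_9
k=0  a_k=22  p_k/q_k = 22/1
k=1  a_k=4  p_k/q_k = 89/4
k=2  a_k=2  p_k/q_k = 200/9
…
k=4  a_k=1  p_k/q_k = 689/31
k=5  a_k=2  p_k/q_k = 1867/84
k=6  a_k=1  p_k/q_k = 2556/115
…
k=8  a_k=2  p_k/q_k = 16514/743
k=9  a_k=4  p_k/q_k = 73035/3286
→ (73035, 3286).  Check: 73035²=5334111225, 494·3286²=5334111224, difference 1.
k=2:  x_2 = 73035·73035+494·3286·3286 = 10668222449,  y_2 = 73035·3286+3286·73035 = 479986020

73035 3286
10668222449 479986020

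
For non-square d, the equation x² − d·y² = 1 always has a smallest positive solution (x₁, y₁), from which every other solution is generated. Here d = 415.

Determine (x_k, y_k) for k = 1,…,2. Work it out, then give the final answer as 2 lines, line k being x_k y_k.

√415 = [20; 2,1,2,4,6,…,1,2,40, …], period ℓ=16 (even) → k=15
a_0=20:  p_0=20·1+0=20,  q_0=20·0+1=1
a_1=2:  p_1=2·20+1=41,  q_1=2·1+0=2
a_2=1:  p_2=1·41+20=61,  q_2=1·2+1=3
a_3=2:  p_3=2·61+41=163,  q_3=2·3+2=8
a_4=4:  p_4=4·163+61=713,  q_4=4·8+3=35
a_5=6:  p_5=6·713+163=4441,  q_5=6·35+8=218
a_6=1:  p_6=1·4441+713=5154,  q_6=1·218+35=253
a_7=1:  p_7=1·5154+4441=9595,  q_7=1·253+218=471
a_8=3:  p_8=3·9595+5154=33939,  q_8=3·471+253=1666
…
a_10=1:  p_10=1·43534+33939=77473,  q_10=1·2137+1666=3803
…
a_12=4:  p_12=4·508372+77473=2110961,  q_12=4·24955+3803=103623
a_13=2:  p_13=2·2110961+508372=4730294,  q_13=2·103623+24955=232201
a_14=1:  p_14=1·4730294+2110961=6841255,  q_14=1·232201+103623=335824
a_15=2:  p_15=2·6841255+4730294=18412804,  q_15=2·335824+232201=903849
→ (18412804, 903849).  Check: 18412804²=339031351142416, 415·903849²=339031351142415, difference 1.
k=2:  x_2 = 18412804·18412804+415·903849·903849 = 678062702284831,  y_2 = 18412804·903849+903849·18412804 = 33284788965192

18412804 903849
678062702284831 33284788965192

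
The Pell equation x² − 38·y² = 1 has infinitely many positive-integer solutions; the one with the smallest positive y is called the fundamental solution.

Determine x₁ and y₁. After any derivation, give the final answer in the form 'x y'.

37 6

√38 = [6; 6,12, …], period ℓ=2 (even) → k=1
a_0=6:  p_0=6·1+0=6,  q_0=6·0+1=1
a_1=6:  p_1=6·6+1=37,  q_1=6·1+0=6
→ (37, 6).  Check: 37²=1369, 38·6²=1368, difference 1.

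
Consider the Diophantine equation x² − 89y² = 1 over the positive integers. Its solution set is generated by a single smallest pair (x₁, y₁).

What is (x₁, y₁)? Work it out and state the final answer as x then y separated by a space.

500001 53000

√89 = [9; 2,3,3,2,18, …], period ℓ=5 (odd) → k=9
step 0: (9, 1)  from 9·(1,0) + (0,1)
step 1: (19, 2)  from 2·(9,1) + (1,0)
step 2: (66, 7)  from 3·(19,2) + (9,1)
…
step 8: (216991, 23001)  from 3·(66019,6998) + (18934,2007)
step 9: (500001, 53000)  from 2·(216991,23001) + (66019,6998)
(x₁, y₁) = (500001, 53000);  500001² − 89·53000² = 1 ✓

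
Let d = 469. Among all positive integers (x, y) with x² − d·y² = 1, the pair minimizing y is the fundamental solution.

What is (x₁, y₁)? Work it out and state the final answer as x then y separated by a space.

137215 6336

[21; 1,1,1,10,6,10,1,1,1,42] for √469; ℓ=10 ⇒ convergent index 9
i=0: a=21 ⇒ p=21, q=1
…
i=4: a=10 ⇒ p=693, q=32
i=5: a=6 ⇒ p=4223, q=195
…
i=7: a=1 ⇒ p=47146, q=2177
i=8: a=1 ⇒ p=90069, q=4159
i=9: a=1 ⇒ p=137215, q=6336
(x₁, y₁) = (137215, 6336);  137215² − 469·6336² = 1 ✓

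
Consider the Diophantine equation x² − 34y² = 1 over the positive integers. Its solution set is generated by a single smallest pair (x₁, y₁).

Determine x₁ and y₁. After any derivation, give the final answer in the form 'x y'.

√34 = [5; 1,4,1,10, …], period ℓ=4 (even) → k=3
i=0: a=5 ⇒ p=5, q=1
i=1: a=1 ⇒ p=6, q=1
i=2: a=4 ⇒ p=29, q=5
i=3: a=1 ⇒ p=35, q=6
→ (35, 6).  Check: 35²=1225, 34·6²=1224, difference 1.

35 6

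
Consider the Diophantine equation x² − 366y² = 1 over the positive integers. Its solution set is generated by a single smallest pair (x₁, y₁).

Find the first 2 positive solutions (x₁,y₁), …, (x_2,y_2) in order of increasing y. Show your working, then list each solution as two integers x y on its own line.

907925 47458
1648655611249 86176609300

[19; 7,1,1,1,2,12,2,1,1,1,7,38] for √366; ℓ=12 ⇒ convergent index 11
k=0  a_k=19  p_k/q_k = 19/1
k=1  a_k=7  p_k/q_k = 134/7
k=2  a_k=1  p_k/q_k = 153/8
…
k=4  a_k=1  p_k/q_k = 440/23
…
k=6  a_k=12  p_k/q_k = 14444/755
…
k=8  a_k=1  p_k/q_k = 44499/2326
k=9  a_k=1  p_k/q_k = 74554/3897
k=10  a_k=1  p_k/q_k = 119053/6223
k=11  a_k=7  p_k/q_k = 907925/47458
fundamental: x₁=907925, y₁=47458  (since 824327805625 − 366·2252261764 = 1)
n=2: (907925,47458)∘(907925,47458) = (907925·907925+366·47458·47458, 907925·47458+47458·907925) = (1648655611249,86176609300)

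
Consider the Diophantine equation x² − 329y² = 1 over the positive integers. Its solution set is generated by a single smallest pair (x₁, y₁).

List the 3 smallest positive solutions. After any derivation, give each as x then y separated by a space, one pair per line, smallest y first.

2376415 131016
11294696504449 622696775280
53681772387237964255 2959571914453911384

[18; 7,4,2,1,1,4,1,1,2,4,7,36] for √329; ℓ=12 ⇒ convergent index 11
step 0: (18, 1)  from 18·(1,0) + (0,1)
step 1: (127, 7)  from 7·(18,1) + (1,0)
…
step 3: (1179, 65)  from 2·(526,29) + (127,7)
step 4: (1705, 94)  from 1·(1179,65) + (526,29)
step 5: (2884, 159)  from 1·(1705,94) + (1179,65)
…
step 8: (29366, 1619)  from 1·(16125,889) + (13241,730)
…
step 10: (328794, 18127)  from 4·(74857,4127) + (29366,1619)
step 11: (2376415, 131016)  from 7·(328794,18127) + (74857,4127)
→ (2376415, 131016).  Check: 2376415²=5647348252225, 329·131016²=5647348252224, difference 1.
(x_2, y_2) = (2376415·2376415 + 329·131016·131016, 2376415·131016 + 131016·2376415) = (11294696504449, 622696775280)
(x_3, y_3) = (2376415·11294696504449 + 329·131016·622696775280, 2376415·622696775280 + 131016·11294696504449) = (53681772387237964255, 2959571914453911384)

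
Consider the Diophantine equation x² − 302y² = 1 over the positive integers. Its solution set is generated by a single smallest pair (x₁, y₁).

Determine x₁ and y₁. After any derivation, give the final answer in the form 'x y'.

4276623 246092

√302 = [17; 2,1,1,1,4,…,1,2,34, …], period ℓ=16 (even) → k=15
a_0=17:  p_0=17·1+0=17,  q_0=17·0+1=1
…
a_3=1:  p_3=1·52+35=87,  q_3=1·3+2=5
a_4=1:  p_4=1·87+52=139,  q_4=1·5+3=8
…
a_10=2:  p_10=2·36581+34513=107675,  q_10=2·2105+1986=6196
…
a_12=1:  p_12=1·467281+107675=574956,  q_12=1·26889+6196=33085
…
a_14=1:  p_14=1·1042237+574956=1617193,  q_14=1·59974+33085=93059
a_15=2:  p_15=2·1617193+1042237=4276623,  q_15=2·93059+59974=246092
→ (4276623, 246092).  Check: 4276623²=18289504284129, 302·246092²=18289504284128, difference 1.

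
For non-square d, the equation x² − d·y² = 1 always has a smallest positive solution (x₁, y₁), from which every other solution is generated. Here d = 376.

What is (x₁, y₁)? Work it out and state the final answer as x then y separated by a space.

[19; 2,1,1,3,1,…,1,2,38] for √376; ℓ=16 ⇒ convergent index 15
k=0  a_k=19  p_k/q_k = 19/1
k=1  a_k=2  p_k/q_k = 39/2
k=2  a_k=1  p_k/q_k = 58/3
…
k=4  a_k=3  p_k/q_k = 349/18
…
k=7  a_k=2  p_k/q_k = 2928/151
k=8  a_k=4  p_k/q_k = 12953/668
…
k=10  a_k=2  p_k/q_k = 70621/3642
…
k=12  a_k=3  p_k/q_k = 368986/19029
k=13  a_k=1  p_k/q_k = 468441/24158
k=14  a_k=1  p_k/q_k = 837427/43187
k=15  a_k=2  p_k/q_k = 2143295/110532
fundamental: x₁=2143295, y₁=110532  (since 4593713457025 − 376·12217323024 = 1)

2143295 110532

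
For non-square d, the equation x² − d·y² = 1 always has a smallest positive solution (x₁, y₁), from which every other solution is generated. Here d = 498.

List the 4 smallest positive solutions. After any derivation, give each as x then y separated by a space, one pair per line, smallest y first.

179777 8056
64639539457 2896567024
23241404969742401 1041472259739240
8356540122426119709697 374465516875386131936

[22; 3,6,22,6,3,44] for √498; ℓ=6 ⇒ convergent index 5
i=0: a=22 ⇒ p=22, q=1
…
i=2: a=6 ⇒ p=424, q=19
i=3: a=22 ⇒ p=9395, q=421
i=4: a=6 ⇒ p=56794, q=2545
i=5: a=3 ⇒ p=179777, q=8056
fundamental: x₁=179777, y₁=8056  (since 32319769729 − 498·64899136 = 1)
n=2: (179777,8056)∘(179777,8056) = (179777·179777+498·8056·8056, 179777·8056+8056·179777) = (64639539457,2896567024)
n=3: (64639539457,2896567024)∘(179777,8056) = (179777·64639539457+498·8056·2896567024, 179777·2896567024+8056·64639539457) = (23241404969742401,1041472259739240)
n=4: (23241404969742401,1041472259739240)∘(179777,8056) = (179777·23241404969742401+498·8056·1041472259739240, 179777·1041472259739240+8056·23241404969742401) = (8356540122426119709697,374465516875386131936)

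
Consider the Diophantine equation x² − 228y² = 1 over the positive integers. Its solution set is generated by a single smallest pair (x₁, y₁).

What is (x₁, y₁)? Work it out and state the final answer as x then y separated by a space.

151 10

[15; 10,30] for √228; ℓ=2 ⇒ convergent index 1
i=0: a=15 ⇒ p=15, q=1
i=1: a=10 ⇒ p=151, q=10
→ (151, 10).  Check: 151²=22801, 228·10²=22800, difference 1.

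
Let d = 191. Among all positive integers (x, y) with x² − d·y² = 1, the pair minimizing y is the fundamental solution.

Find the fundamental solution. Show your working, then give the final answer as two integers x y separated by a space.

8994000 650783

√191 → a₀=13, period (1,4,1,1,3,…,4,1,26); ℓ=16 even so k=15
i=0: a=13 ⇒ p=13, q=1
…
i=3: a=1 ⇒ p=83, q=6
…
i=7: a=2 ⇒ p=2999, q=217
…
i=9: a=2 ⇒ p=83433, q=6037
i=10: a=2 ⇒ p=207083, q=14984
…
i=14: a=4 ⇒ p=7377553, q=533821
i=15: a=1 ⇒ p=8994000, q=650783
(x₁, y₁) = (8994000, 650783);  8994000² − 191·650783² = 1 ✓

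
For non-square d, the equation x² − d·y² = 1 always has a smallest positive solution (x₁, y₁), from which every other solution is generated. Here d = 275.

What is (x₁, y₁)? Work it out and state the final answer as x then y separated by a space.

199 12

√275 = [16; 1,1,2,1,1,32, …], period ℓ=6 (even) → k=5
i=0: a=16 ⇒ p=16, q=1
i=1: a=1 ⇒ p=17, q=1
…
i=4: a=1 ⇒ p=116, q=7
i=5: a=1 ⇒ p=199, q=12
(x₁, y₁) = (199, 12);  199² − 275·12² = 1 ✓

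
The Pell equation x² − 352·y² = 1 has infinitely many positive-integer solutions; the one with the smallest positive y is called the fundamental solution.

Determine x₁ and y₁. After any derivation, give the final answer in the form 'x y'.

[18; 1,3,5,9,5,3,1,36] for √352; ℓ=8 ⇒ convergent index 7
i=0: a=18 ⇒ p=18, q=1
…
i=2: a=3 ⇒ p=75, q=4
i=3: a=5 ⇒ p=394, q=21
i=4: a=9 ⇒ p=3621, q=193
i=5: a=5 ⇒ p=18499, q=986
i=6: a=3 ⇒ p=59118, q=3151
i=7: a=1 ⇒ p=77617, q=4137
(x₁, y₁) = (77617, 4137);  77617² − 352·4137² = 1 ✓

77617 4137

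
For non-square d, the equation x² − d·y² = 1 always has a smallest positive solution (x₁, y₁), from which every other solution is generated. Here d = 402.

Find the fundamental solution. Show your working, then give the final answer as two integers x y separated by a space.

d=402: √d = [20; 20,40] (ℓ=2, even), read p_1/q_1
a_0=20:  p_0=20·1+0=20,  q_0=20·0+1=1
a_1=20:  p_1=20·20+1=401,  q_1=20·1+0=20
fundamental: x₁=401, y₁=20  (since 160801 − 402·400 = 1)

401 20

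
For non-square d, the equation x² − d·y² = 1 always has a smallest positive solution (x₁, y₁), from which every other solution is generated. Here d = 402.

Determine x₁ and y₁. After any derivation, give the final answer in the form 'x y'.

401 20

√402 → a₀=20, period (20,40); ℓ=2 even so k=1
a_0=20:  p_0=20·1+0=20,  q_0=20·0+1=1
a_1=20:  p_1=20·20+1=401,  q_1=20·1+0=20
fundamental: x₁=401, y₁=20  (since 160801 − 402·400 = 1)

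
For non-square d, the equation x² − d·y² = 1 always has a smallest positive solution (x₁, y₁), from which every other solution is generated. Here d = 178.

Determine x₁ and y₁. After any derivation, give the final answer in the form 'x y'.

1601 120

√178 = [13; 2,1,12,1,2,26, …], period ℓ=6 (even) → k=5
i=0: a=13 ⇒ p=13, q=1
i=1: a=2 ⇒ p=27, q=2
i=2: a=1 ⇒ p=40, q=3
i=3: a=12 ⇒ p=507, q=38
i=4: a=1 ⇒ p=547, q=41
i=5: a=2 ⇒ p=1601, q=120
fundamental: x₁=1601, y₁=120  (since 2563201 − 178·14400 = 1)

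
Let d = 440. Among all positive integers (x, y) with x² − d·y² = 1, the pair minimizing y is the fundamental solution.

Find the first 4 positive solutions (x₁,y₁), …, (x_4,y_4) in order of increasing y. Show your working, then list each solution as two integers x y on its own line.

√440 → a₀=20, period (1,40); ℓ=2 even so k=1
a_0=20:  p_0=20·1+0=20,  q_0=20·0+1=1
a_1=1:  p_1=1·20+1=21,  q_1=1·1+0=1
→ (21, 1).  Check: 21²=441, 440·1²=440, difference 1.
(21+1√440)^2 = 881 + 42√440
(21+1√440)^3 = 36981 + 1763√440
(21+1√440)^4 = 1552321 + 74004√440

21 1
881 42
36981 1763
1552321 74004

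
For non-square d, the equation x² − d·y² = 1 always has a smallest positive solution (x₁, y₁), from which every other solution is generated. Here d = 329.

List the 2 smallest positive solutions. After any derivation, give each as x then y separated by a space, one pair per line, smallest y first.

[18; 7,4,2,1,1,4,1,1,2,4,7,36] for √329; ℓ=12 ⇒ convergent index 11
step 0: (18, 1)  from 18·(1,0) + (0,1)
…
step 4: (1705, 94)  from 1·(1179,65) + (526,29)
step 5: (2884, 159)  from 1·(1705,94) + (1179,65)
step 6: (13241, 730)  from 4·(2884,159) + (1705,94)
…
step 8: (29366, 1619)  from 1·(16125,889) + (13241,730)
…
step 10: (328794, 18127)  from 4·(74857,4127) + (29366,1619)
step 11: (2376415, 131016)  from 7·(328794,18127) + (74857,4127)
fundamental: x₁=2376415, y₁=131016  (since 5647348252225 − 329·17165192256 = 1)
(x_2, y_2) = (2376415·2376415 + 329·131016·131016, 2376415·131016 + 131016·2376415) = (11294696504449, 622696775280)

2376415 131016
11294696504449 622696775280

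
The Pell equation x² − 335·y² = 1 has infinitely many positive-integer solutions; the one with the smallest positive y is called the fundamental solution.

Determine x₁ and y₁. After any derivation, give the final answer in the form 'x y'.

√335 = [18; 3,3,3,36, …], period ℓ=4 (even) → k=3
k=0  a_k=18  p_k/q_k = 18/1
k=1  a_k=3  p_k/q_k = 55/3
k=2  a_k=3  p_k/q_k = 183/10
k=3  a_k=3  p_k/q_k = 604/33
(x₁, y₁) = (604, 33);  604² − 335·33² = 1 ✓

604 33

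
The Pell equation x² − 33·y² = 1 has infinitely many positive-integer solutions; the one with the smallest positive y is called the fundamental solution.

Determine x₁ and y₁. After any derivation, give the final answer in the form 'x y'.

√33 = [5; 1,2,1,10, …], period ℓ=4 (even) → k=3
a_0=5:  p_0=5·1+0=5,  q_0=5·0+1=1
a_1=1:  p_1=1·5+1=6,  q_1=1·1+0=1
a_2=2:  p_2=2·6+5=17,  q_2=2·1+1=3
a_3=1:  p_3=1·17+6=23,  q_3=1·3+1=4
(x₁, y₁) = (23, 4);  23² − 33·4² = 1 ✓

23 4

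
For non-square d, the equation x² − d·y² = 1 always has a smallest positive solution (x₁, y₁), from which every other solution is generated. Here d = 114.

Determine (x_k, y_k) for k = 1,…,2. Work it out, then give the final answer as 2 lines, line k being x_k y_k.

1025 96
2101249 196800

√114 = [10; 1,2,10,2,1,20, …], period ℓ=6 (even) → k=5
step 0: (10, 1)  from 10·(1,0) + (0,1)
step 1: (11, 1)  from 1·(10,1) + (1,0)
step 2: (32, 3)  from 2·(11,1) + (10,1)
step 3: (331, 31)  from 10·(32,3) + (11,1)
step 4: (694, 65)  from 2·(331,31) + (32,3)
step 5: (1025, 96)  from 1·(694,65) + (331,31)
→ (1025, 96).  Check: 1025²=1050625, 114·96²=1050624, difference 1.
k=2:  x_2 = 1025·1025+114·96·96 = 2101249,  y_2 = 1025·96+96·1025 = 196800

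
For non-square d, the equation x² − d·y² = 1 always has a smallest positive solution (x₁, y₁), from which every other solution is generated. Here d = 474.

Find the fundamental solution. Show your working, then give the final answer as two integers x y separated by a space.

193549 8890

d=474: √d = [21; 1,3,2,1,1,…,3,1,42] (ℓ=14, even), read p_13/q_13
step 0: (21, 1)  from 21·(1,0) + (0,1)
step 1: (22, 1)  from 1·(21,1) + (1,0)
…
step 4: (283, 13)  from 1·(196,9) + (87,4)
step 5: (479, 22)  from 1·(283,13) + (196,9)
step 6: (762, 35)  from 1·(479,22) + (283,13)
…
step 8: (5813, 267)  from 1·(5051,232) + (762,35)
step 9: (10864, 499)  from 1·(5813,267) + (5051,232)
step 10: (16677, 766)  from 1·(10864,499) + (5813,267)
step 11: (44218, 2031)  from 2·(16677,766) + (10864,499)
step 12: (149331, 6859)  from 3·(44218,2031) + (16677,766)
step 13: (193549, 8890)  from 1·(149331,6859) + (44218,2031)
(x₁, y₁) = (193549, 8890);  193549² − 474·8890² = 1 ✓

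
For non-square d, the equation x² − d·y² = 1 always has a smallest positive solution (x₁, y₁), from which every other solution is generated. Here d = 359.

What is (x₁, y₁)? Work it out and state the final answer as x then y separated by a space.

√359 = [18; 1,17,1,36, …], period ℓ=4 (even) → k=3
i=0: a=18 ⇒ p=18, q=1
…
i=2: a=17 ⇒ p=341, q=18
i=3: a=1 ⇒ p=360, q=19
fundamental: x₁=360, y₁=19  (since 129600 − 359·361 = 1)

360 19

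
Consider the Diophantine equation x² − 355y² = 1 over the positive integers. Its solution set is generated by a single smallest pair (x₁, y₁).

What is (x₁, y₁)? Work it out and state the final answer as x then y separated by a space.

√355 → a₀=18, period (1,5,3,3,1,6,1,3,3,5,1,36); ℓ=12 even so k=11
step 0: (18, 1)  from 18·(1,0) + (0,1)
…
step 3: (358, 19)  from 3·(113,6) + (19,1)
…
step 9: (151391, 8035)  from 3·(46463,2466) + (12002,637)
step 10: (803418, 42641)  from 5·(151391,8035) + (46463,2466)
step 11: (954809, 50676)  from 1·(803418,42641) + (151391,8035)
(x₁, y₁) = (954809, 50676);  954809² − 355·50676² = 1 ✓

954809 50676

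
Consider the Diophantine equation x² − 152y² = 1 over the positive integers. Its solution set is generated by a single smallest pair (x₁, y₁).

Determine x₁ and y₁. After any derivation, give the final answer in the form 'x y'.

√152 = [12; 3,24, …], period ℓ=2 (even) → k=1
i=0: a=12 ⇒ p=12, q=1
i=1: a=3 ⇒ p=37, q=3
→ (37, 3).  Check: 37²=1369, 152·3²=1368, difference 1.

37 3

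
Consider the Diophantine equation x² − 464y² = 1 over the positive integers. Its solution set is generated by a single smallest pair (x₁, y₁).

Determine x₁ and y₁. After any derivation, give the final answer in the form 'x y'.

√464 → a₀=21, period (1,1,5,1,1,1,5,1,1,42); ℓ=10 even so k=9
a_0=21:  p_0=21·1+0=21,  q_0=21·0+1=1
a_1=1:  p_1=1·21+1=22,  q_1=1·1+0=1
…
a_4=1:  p_4=1·237+43=280,  q_4=1·11+2=13
…
a_8=1:  p_8=1·4502+797=5299,  q_8=1·209+37=246
a_9=1:  p_9=1·5299+4502=9801,  q_9=1·246+209=455
(x₁, y₁) = (9801, 455);  9801² − 464·455² = 1 ✓

9801 455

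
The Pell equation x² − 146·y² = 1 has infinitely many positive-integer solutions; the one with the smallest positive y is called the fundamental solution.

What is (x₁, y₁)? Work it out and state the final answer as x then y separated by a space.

145 12

√146 → a₀=12, period (12,24); ℓ=2 even so k=1
step 0: (12, 1)  from 12·(1,0) + (0,1)
step 1: (145, 12)  from 12·(12,1) + (1,0)
(x₁, y₁) = (145, 12);  145² − 146·12² = 1 ✓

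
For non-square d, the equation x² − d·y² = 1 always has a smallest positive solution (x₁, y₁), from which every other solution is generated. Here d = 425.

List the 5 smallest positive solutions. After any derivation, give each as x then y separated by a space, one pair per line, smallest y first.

√425 = [20; 1,1,1,1,1,1,40, …], period ℓ=7 (odd) → k=13
k=0  a_k=20  p_k/q_k = 20/1
k=1  a_k=1  p_k/q_k = 21/1
…
k=5  a_k=1  p_k/q_k = 165/8
…
k=8  a_k=1  p_k/q_k = 11153/541
…
k=12  a_k=1  p_k/q_k = 88420/4289
k=13  a_k=1  p_k/q_k = 143649/6968
fundamental: x₁=143649, y₁=6968  (since 20635035201 − 425·48553024 = 1)
(x_2, y_2) = (143649·143649 + 425·6968·6968, 143649·6968 + 6968·143649) = (41270070401, 2001892464)
(x_3, y_3) = (143649·41270070401 + 425·6968·2001892464, 143649·2001892464 + 6968·41270070401) = (11856808685922849, 575139701115304)
(x_4, y_4) = (143649·11856808685922849 + 425·6968·575139701115304, 143649·575139701115304 + 6968·11856808685922849) = (3406437421806992601601, 165236485849022716128)
(x_5, y_5) = (143649·3406437421806992601601 + 425·6968·165236485849022716128, 143649·165236485849022716128 + 6968·3406437421806992601601) = (978662658398448551768841249, 47472111910877388597026840)

143649 6968
41270070401 2001892464
11856808685922849 575139701115304
3406437421806992601601 165236485849022716128
978662658398448551768841249 47472111910877388597026840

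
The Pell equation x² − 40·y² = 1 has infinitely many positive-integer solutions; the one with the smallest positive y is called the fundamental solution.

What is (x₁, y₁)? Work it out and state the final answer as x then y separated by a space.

√40 → a₀=6, period (3,12); ℓ=2 even so k=1
k=0  a_k=6  p_k/q_k = 6/1
k=1  a_k=3  p_k/q_k = 19/3
(x₁, y₁) = (19, 3);  19² − 40·3² = 1 ✓

19 3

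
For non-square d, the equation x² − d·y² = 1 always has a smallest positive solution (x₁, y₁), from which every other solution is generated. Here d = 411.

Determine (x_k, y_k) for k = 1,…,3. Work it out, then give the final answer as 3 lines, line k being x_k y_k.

49730 2453
4946145799 243975380
491943661118810 24265791292347

√411 → a₀=20, period (3,1,1,1,19,1,1,1,3,40); ℓ=10 even so k=9
a_0=20:  p_0=20·1+0=20,  q_0=20·0+1=1
…
a_2=1:  p_2=1·61+20=81,  q_2=1·3+1=4
a_3=1:  p_3=1·81+61=142,  q_3=1·4+3=7
a_4=1:  p_4=1·142+81=223,  q_4=1·7+4=11
a_5=19:  p_5=19·223+142=4379,  q_5=19·11+7=216
…
a_8=1:  p_8=1·8981+4602=13583,  q_8=1·443+227=670
a_9=3:  p_9=3·13583+8981=49730,  q_9=3·670+443=2453
(x₁, y₁) = (49730, 2453);  49730² − 411·2453² = 1 ✓
(49730+2453√411)^2 = 4946145799 + 243975380√411
(49730+2453√411)^3 = 491943661118810 + 24265791292347√411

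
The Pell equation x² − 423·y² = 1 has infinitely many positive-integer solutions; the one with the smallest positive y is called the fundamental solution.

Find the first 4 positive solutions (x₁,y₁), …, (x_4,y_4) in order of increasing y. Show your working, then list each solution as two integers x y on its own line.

[20; 1,1,3,4,3,1,1,40] for √423; ℓ=8 ⇒ convergent index 7
step 0: (20, 1)  from 20·(1,0) + (0,1)
…
step 2: (41, 2)  from 1·(21,1) + (20,1)
step 3: (144, 7)  from 3·(41,2) + (21,1)
step 4: (617, 30)  from 4·(144,7) + (41,2)
step 5: (1995, 97)  from 3·(617,30) + (144,7)
step 6: (2612, 127)  from 1·(1995,97) + (617,30)
step 7: (4607, 224)  from 1·(2612,127) + (1995,97)
fundamental: x₁=4607, y₁=224  (since 21224449 − 423·50176 = 1)
k=2:  x_2 = 4607·4607+423·224·224 = 42448897,  y_2 = 4607·224+224·4607 = 2063936
k=3:  x_3 = 4607·42448897+423·224·2063936 = 391124132351,  y_3 = 4607·2063936+224·42448897 = 19017106080
k=4:  x_4 = 4607·391124132351+423·224·19017106080 = 3603817713033217,  y_4 = 4607·19017106080+224·391124132351 = 175223613357184

4607 224
42448897 2063936
391124132351 19017106080
3603817713033217 175223613357184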